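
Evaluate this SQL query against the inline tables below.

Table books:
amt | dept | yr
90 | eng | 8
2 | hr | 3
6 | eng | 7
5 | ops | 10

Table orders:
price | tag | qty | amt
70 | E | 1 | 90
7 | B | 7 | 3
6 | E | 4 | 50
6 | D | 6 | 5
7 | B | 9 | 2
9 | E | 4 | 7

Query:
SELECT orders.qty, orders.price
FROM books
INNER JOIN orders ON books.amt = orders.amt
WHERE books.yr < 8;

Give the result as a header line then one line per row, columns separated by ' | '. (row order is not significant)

== RESULT ==
orders.qty | orders.price
9 | 7

Derivation:
After JOIN orders (3 rows):
books.amt | books.dept | books.yr | orders.price | orders.tag | orders.qty | orders.amt
90 | eng | 8 | 70 | E | 1 | 90
2 | hr | 3 | 7 | B | 9 | 2
5 | ops | 10 | 6 | D | 6 | 5
After WHERE (1 rows):
books.amt | books.dept | books.yr | orders.price | orders.tag | orders.qty | orders.amt
2 | hr | 3 | 7 | B | 9 | 2
After SELECT (1 rows):
orders.qty | orders.price
9 | 7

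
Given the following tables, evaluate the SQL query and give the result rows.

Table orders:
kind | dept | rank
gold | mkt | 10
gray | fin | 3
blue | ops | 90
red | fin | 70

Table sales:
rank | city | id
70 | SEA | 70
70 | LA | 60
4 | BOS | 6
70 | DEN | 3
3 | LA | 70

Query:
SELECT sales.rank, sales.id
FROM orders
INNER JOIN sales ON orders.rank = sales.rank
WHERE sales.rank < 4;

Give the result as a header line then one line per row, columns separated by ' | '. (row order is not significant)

== RESULT ==
sales.rank | sales.id
3 | 70

Derivation:
After JOIN sales (4 rows):
orders.kind | orders.dept | orders.rank | sales.rank | sales.city | sales.id
gray | fin | 3 | 3 | LA | 70
red | fin | 70 | 70 | SEA | 70
red | fin | 70 | 70 | LA | 60
red | fin | 70 | 70 | DEN | 3
After WHERE (1 rows):
orders.kind | orders.dept | orders.rank | sales.rank | sales.city | sales.id
gray | fin | 3 | 3 | LA | 70
After SELECT (1 rows):
sales.rank | sales.id
3 | 70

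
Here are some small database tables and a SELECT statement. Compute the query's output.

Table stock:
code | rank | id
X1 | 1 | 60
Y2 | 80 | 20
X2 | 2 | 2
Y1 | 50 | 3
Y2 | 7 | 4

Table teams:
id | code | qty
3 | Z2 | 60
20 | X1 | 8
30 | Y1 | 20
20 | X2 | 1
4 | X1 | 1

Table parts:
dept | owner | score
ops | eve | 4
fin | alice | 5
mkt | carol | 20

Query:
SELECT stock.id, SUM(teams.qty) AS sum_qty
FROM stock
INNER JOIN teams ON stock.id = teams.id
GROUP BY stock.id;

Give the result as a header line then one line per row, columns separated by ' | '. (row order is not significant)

== RESULT ==
stock.id | sum_qty
20 | 9
3 | 60
4 | 1

Derivation:
After JOIN teams (4 rows):
stock.code | stock.rank | stock.id | teams.id | teams.code | teams.qty
Y2 | 80 | 20 | 20 | X1 | 8
Y2 | 80 | 20 | 20 | X2 | 1
Y1 | 50 | 3 | 3 | Z2 | 60
Y2 | 7 | 4 | 4 | X1 | 1
After GROUP BY (3 rows):
stock.id | sum_qty
20 | 9
3 | 60
4 | 1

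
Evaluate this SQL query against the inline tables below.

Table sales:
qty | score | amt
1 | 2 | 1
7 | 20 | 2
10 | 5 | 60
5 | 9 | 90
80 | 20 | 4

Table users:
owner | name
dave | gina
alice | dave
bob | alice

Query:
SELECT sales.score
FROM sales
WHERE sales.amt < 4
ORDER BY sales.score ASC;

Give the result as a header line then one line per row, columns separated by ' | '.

After WHERE (2 rows):
sales.qty | sales.score | sales.amt
1 | 2 | 1
7 | 20 | 2
After SELECT (2 rows):
sales.score
2
20
After ORDER BY (2 rows):
sales.score
2
20

== RESULT ==
sales.score
2
20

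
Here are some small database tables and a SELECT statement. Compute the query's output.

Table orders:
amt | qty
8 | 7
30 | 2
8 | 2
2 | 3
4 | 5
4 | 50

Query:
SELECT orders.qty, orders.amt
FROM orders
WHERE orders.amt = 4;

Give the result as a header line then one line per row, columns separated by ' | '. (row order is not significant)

== RESULT ==
orders.qty | orders.amt
5 | 4
50 | 4

Derivation:
After WHERE (2 rows):
orders.amt | orders.qty
4 | 5
4 | 50
After SELECT (2 rows):
orders.qty | orders.amt
5 | 4
50 | 4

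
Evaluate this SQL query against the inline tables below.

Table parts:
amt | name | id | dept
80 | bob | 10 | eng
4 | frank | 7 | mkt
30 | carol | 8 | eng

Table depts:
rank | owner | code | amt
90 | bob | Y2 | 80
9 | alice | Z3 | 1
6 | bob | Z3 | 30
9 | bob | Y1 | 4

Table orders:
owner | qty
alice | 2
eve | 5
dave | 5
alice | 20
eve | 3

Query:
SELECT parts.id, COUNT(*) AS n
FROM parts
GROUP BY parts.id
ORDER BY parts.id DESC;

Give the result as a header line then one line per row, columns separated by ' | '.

== RESULT ==
parts.id | n
10 | 1
8 | 1
7 | 1

Derivation:
After GROUP BY (3 rows):
parts.id | n
10 | 1
7 | 1
8 | 1
After ORDER BY (3 rows):
parts.id | n
10 | 1
8 | 1
7 | 1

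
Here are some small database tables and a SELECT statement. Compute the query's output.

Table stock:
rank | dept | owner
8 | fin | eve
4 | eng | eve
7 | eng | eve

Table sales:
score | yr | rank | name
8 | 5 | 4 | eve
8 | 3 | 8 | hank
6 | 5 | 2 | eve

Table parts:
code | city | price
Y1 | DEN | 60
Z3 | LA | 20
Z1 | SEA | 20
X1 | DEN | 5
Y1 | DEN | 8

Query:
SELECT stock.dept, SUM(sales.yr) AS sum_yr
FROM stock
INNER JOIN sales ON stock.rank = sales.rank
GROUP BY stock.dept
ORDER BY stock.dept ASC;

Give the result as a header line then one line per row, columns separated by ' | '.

After JOIN sales (2 rows):
stock.rank | stock.dept | stock.owner | sales.score | sales.yr | sales.rank | sales.name
8 | fin | eve | 8 | 3 | 8 | hank
4 | eng | eve | 8 | 5 | 4 | eve
After GROUP BY (2 rows):
stock.dept | sum_yr
fin | 3
eng | 5
After ORDER BY (2 rows):
stock.dept | sum_yr
eng | 5
fin | 3

== RESULT ==
stock.dept | sum_yr
eng | 5
fin | 3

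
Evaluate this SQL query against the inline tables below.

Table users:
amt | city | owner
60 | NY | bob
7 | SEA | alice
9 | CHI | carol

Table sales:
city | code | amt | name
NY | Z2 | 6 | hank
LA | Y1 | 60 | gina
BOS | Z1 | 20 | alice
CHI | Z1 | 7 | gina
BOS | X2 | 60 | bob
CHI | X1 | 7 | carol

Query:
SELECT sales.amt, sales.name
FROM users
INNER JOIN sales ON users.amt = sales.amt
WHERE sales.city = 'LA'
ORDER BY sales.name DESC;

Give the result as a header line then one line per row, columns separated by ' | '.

After JOIN sales (4 rows):
users.amt | users.city | users.owner | sales.city | sales.code | sales.amt | sales.name
60 | NY | bob | LA | Y1 | 60 | gina
60 | NY | bob | BOS | X2 | 60 | bob
7 | SEA | alice | CHI | Z1 | 7 | gina
7 | SEA | alice | CHI | X1 | 7 | carol
After WHERE (1 rows):
users.amt | users.city | users.owner | sales.city | sales.code | sales.amt | sales.name
60 | NY | bob | LA | Y1 | 60 | gina
After SELECT (1 rows):
sales.amt | sales.name
60 | gina
After ORDER BY (1 rows):
sales.amt | sales.name
60 | gina

== RESULT ==
sales.amt | sales.name
60 | gina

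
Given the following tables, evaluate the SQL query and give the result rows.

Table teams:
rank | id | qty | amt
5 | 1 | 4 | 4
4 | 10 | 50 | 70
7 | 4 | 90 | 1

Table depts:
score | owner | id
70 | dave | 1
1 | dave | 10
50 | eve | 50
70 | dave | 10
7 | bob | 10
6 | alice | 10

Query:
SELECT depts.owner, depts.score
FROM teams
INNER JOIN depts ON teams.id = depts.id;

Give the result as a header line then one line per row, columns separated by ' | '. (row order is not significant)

After JOIN depts (5 rows):
teams.rank | teams.id | teams.qty | teams.amt | depts.score | depts.owner | depts.id
5 | 1 | 4 | 4 | 70 | dave | 1
4 | 10 | 50 | 70 | 1 | dave | 10
4 | 10 | 50 | 70 | 70 | dave | 10
4 | 10 | 50 | 70 | 7 | bob | 10
4 | 10 | 50 | 70 | 6 | alice | 10
After SELECT (5 rows):
depts.owner | depts.score
dave | 70
dave | 1
dave | 70
bob | 7
alice | 6

== RESULT ==
depts.owner | depts.score
dave | 70
dave | 1
dave | 70
bob | 7
alice | 6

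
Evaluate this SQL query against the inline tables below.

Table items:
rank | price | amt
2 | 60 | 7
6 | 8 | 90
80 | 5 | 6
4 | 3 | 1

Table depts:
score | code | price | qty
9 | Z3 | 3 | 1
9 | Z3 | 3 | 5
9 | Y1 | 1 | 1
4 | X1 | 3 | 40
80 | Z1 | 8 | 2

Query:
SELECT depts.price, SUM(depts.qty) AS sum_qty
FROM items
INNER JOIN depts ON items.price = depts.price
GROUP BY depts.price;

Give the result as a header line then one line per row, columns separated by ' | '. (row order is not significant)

After JOIN depts (4 rows):
items.rank | items.price | items.amt | depts.score | depts.code | depts.price | depts.qty
6 | 8 | 90 | 80 | Z1 | 8 | 2
4 | 3 | 1 | 9 | Z3 | 3 | 1
4 | 3 | 1 | 9 | Z3 | 3 | 5
4 | 3 | 1 | 4 | X1 | 3 | 40
After GROUP BY (2 rows):
depts.price | sum_qty
8 | 2
3 | 46

== RESULT ==
depts.price | sum_qty
8 | 2
3 | 46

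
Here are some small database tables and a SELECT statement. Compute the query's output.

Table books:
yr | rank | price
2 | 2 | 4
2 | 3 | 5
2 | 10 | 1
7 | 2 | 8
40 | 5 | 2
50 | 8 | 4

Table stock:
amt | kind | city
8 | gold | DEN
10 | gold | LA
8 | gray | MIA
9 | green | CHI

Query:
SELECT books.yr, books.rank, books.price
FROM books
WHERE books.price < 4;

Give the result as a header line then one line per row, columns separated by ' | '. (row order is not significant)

After WHERE (2 rows):
books.yr | books.rank | books.price
2 | 10 | 1
40 | 5 | 2
After SELECT (2 rows):
books.yr | books.rank | books.price
2 | 10 | 1
40 | 5 | 2

== RESULT ==
books.yr | books.rank | books.price
2 | 10 | 1
40 | 5 | 2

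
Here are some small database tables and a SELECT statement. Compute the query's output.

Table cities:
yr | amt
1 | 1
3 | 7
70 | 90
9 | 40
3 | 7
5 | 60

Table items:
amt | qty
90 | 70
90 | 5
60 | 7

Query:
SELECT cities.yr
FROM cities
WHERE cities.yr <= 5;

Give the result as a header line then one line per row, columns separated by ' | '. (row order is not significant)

After WHERE (4 rows):
cities.yr | cities.amt
1 | 1
3 | 7
3 | 7
5 | 60
After SELECT (4 rows):
cities.yr
1
3
3
5

== RESULT ==
cities.yr
1
3
3
5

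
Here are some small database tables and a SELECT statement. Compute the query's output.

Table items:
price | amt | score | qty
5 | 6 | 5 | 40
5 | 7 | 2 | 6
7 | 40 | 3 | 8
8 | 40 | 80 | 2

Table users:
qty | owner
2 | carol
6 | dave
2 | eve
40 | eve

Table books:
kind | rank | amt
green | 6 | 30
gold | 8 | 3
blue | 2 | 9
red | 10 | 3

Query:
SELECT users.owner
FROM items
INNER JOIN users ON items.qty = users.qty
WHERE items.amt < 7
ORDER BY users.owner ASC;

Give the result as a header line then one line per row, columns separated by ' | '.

== RESULT ==
users.owner
eve

Derivation:
After JOIN users (4 rows):
items.price | items.amt | items.score | items.qty | users.qty | users.owner
5 | 6 | 5 | 40 | 40 | eve
5 | 7 | 2 | 6 | 6 | dave
8 | 40 | 80 | 2 | 2 | carol
8 | 40 | 80 | 2 | 2 | eve
After WHERE (1 rows):
items.price | items.amt | items.score | items.qty | users.qty | users.owner
5 | 6 | 5 | 40 | 40 | eve
After SELECT (1 rows):
users.owner
eve
After ORDER BY (1 rows):
users.owner
eve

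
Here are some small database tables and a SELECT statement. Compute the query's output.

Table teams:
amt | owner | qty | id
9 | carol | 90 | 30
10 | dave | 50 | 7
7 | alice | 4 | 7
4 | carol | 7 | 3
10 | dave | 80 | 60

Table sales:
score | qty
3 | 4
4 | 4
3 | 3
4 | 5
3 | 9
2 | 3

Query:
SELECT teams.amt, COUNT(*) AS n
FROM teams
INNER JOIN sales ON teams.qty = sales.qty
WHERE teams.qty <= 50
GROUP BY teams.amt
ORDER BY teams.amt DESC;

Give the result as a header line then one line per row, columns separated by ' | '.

After JOIN sales (2 rows):
teams.amt | teams.owner | teams.qty | teams.id | sales.score | sales.qty
7 | alice | 4 | 7 | 3 | 4
7 | alice | 4 | 7 | 4 | 4
After WHERE (2 rows):
teams.amt | teams.owner | teams.qty | teams.id | sales.score | sales.qty
7 | alice | 4 | 7 | 3 | 4
7 | alice | 4 | 7 | 4 | 4
After GROUP BY (1 rows):
teams.amt | n
7 | 2
After ORDER BY (1 rows):
teams.amt | n
7 | 2

== RESULT ==
teams.amt | n
7 | 2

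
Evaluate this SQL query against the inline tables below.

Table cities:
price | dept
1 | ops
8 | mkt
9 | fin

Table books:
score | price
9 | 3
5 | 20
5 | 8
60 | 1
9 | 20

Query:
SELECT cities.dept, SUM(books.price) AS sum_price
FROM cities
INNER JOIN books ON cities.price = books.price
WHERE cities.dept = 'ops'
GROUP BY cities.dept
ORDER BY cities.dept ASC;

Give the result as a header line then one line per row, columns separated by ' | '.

== RESULT ==
cities.dept | sum_price
ops | 1

Derivation:
After JOIN books (2 rows):
cities.price | cities.dept | books.score | books.price
1 | ops | 60 | 1
8 | mkt | 5 | 8
After WHERE (1 rows):
cities.price | cities.dept | books.score | books.price
1 | ops | 60 | 1
After GROUP BY (1 rows):
cities.dept | sum_price
ops | 1
After ORDER BY (1 rows):
cities.dept | sum_price
ops | 1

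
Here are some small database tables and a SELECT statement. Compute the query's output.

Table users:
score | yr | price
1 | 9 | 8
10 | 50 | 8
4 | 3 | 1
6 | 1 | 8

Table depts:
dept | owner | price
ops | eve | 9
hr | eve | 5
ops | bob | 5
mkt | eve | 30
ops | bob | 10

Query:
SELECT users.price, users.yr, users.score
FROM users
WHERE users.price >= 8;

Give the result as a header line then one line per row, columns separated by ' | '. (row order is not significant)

After WHERE (3 rows):
users.score | users.yr | users.price
1 | 9 | 8
10 | 50 | 8
6 | 1 | 8
After SELECT (3 rows):
users.price | users.yr | users.score
8 | 9 | 1
8 | 50 | 10
8 | 1 | 6

== RESULT ==
users.price | users.yr | users.score
8 | 9 | 1
8 | 50 | 10
8 | 1 | 6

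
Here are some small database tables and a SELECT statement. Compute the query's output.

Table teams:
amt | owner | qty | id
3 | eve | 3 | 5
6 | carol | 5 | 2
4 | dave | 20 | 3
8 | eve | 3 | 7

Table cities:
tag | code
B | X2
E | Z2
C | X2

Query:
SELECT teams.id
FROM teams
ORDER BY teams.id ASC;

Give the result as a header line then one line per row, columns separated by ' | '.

== RESULT ==
teams.id
2
3
5
7

Derivation:
After SELECT (4 rows):
teams.id
5
2
3
7
After ORDER BY (4 rows):
teams.id
2
3
5
7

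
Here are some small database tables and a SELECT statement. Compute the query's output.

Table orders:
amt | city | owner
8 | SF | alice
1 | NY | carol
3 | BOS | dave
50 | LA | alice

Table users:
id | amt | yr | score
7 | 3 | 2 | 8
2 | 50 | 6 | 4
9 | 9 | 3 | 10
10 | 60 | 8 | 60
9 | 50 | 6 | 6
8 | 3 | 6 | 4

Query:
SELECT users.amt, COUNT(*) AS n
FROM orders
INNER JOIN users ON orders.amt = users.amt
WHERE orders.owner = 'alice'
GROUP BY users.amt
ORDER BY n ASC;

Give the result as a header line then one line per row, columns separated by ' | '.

== RESULT ==
users.amt | n
50 | 2

Derivation:
After JOIN users (4 rows):
orders.amt | orders.city | orders.owner | users.id | users.amt | users.yr | users.score
3 | BOS | dave | 7 | 3 | 2 | 8
3 | BOS | dave | 8 | 3 | 6 | 4
50 | LA | alice | 2 | 50 | 6 | 4
50 | LA | alice | 9 | 50 | 6 | 6
After WHERE (2 rows):
orders.amt | orders.city | orders.owner | users.id | users.amt | users.yr | users.score
50 | LA | alice | 2 | 50 | 6 | 4
50 | LA | alice | 9 | 50 | 6 | 6
After GROUP BY (1 rows):
users.amt | n
50 | 2
After ORDER BY (1 rows):
users.amt | n
50 | 2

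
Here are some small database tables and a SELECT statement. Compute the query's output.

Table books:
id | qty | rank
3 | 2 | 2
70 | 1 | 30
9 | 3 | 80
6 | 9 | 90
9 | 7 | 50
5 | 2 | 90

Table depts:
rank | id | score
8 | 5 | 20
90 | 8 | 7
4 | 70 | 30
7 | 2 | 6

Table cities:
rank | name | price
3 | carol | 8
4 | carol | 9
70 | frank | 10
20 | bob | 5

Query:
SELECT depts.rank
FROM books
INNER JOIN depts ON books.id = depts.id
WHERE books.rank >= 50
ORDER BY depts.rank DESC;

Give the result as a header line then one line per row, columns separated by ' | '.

After JOIN depts (2 rows):
books.id | books.qty | books.rank | depts.rank | depts.id | depts.score
70 | 1 | 30 | 4 | 70 | 30
5 | 2 | 90 | 8 | 5 | 20
After WHERE (1 rows):
books.id | books.qty | books.rank | depts.rank | depts.id | depts.score
5 | 2 | 90 | 8 | 5 | 20
After SELECT (1 rows):
depts.rank
8
After ORDER BY (1 rows):
depts.rank
8

== RESULT ==
depts.rank
8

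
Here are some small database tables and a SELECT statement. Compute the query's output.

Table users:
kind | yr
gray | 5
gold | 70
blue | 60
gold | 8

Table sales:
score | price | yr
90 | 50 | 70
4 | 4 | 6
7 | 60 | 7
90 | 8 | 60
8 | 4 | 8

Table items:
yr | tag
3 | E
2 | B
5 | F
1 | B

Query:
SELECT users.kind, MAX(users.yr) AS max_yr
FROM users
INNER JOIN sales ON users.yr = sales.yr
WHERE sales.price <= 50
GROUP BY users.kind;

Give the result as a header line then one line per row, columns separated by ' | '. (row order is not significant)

== RESULT ==
users.kind | max_yr
gold | 70
blue | 60

Derivation:
After JOIN sales (3 rows):
users.kind | users.yr | sales.score | sales.price | sales.yr
gold | 70 | 90 | 50 | 70
blue | 60 | 90 | 8 | 60
gold | 8 | 8 | 4 | 8
After WHERE (3 rows):
users.kind | users.yr | sales.score | sales.price | sales.yr
gold | 70 | 90 | 50 | 70
blue | 60 | 90 | 8 | 60
gold | 8 | 8 | 4 | 8
After GROUP BY (2 rows):
users.kind | max_yr
gold | 70
blue | 60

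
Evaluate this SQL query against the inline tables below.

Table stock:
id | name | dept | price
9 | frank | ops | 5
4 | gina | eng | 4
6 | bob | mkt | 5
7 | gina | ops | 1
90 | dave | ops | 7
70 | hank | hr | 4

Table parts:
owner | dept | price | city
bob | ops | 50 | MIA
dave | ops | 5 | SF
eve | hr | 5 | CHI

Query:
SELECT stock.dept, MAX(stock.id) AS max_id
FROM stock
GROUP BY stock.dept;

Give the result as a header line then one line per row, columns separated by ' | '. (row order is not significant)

After GROUP BY (4 rows):
stock.dept | max_id
ops | 90
eng | 4
mkt | 6
hr | 70

== RESULT ==
stock.dept | max_id
ops | 90
eng | 4
mkt | 6
hr | 70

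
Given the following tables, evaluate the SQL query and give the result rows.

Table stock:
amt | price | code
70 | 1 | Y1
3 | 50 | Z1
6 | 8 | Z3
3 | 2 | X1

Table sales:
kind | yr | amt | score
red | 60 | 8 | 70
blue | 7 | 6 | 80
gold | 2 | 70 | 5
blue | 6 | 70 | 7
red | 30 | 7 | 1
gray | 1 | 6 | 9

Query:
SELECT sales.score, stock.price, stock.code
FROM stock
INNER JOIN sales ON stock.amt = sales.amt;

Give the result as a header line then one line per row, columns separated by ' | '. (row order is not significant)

After JOIN sales (4 rows):
stock.amt | stock.price | stock.code | sales.kind | sales.yr | sales.amt | sales.score
70 | 1 | Y1 | gold | 2 | 70 | 5
70 | 1 | Y1 | blue | 6 | 70 | 7
6 | 8 | Z3 | blue | 7 | 6 | 80
6 | 8 | Z3 | gray | 1 | 6 | 9
After SELECT (4 rows):
sales.score | stock.price | stock.code
5 | 1 | Y1
7 | 1 | Y1
80 | 8 | Z3
9 | 8 | Z3

== RESULT ==
sales.score | stock.price | stock.code
5 | 1 | Y1
7 | 1 | Y1
80 | 8 | Z3
9 | 8 | Z3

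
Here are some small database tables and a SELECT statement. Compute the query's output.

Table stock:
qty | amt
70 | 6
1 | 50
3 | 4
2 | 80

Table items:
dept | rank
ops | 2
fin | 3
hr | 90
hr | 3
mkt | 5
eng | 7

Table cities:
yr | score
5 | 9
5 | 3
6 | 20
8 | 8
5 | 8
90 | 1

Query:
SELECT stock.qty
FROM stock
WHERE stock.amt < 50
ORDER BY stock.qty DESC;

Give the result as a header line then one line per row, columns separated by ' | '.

After WHERE (2 rows):
stock.qty | stock.amt
70 | 6
3 | 4
After SELECT (2 rows):
stock.qty
70
3
After ORDER BY (2 rows):
stock.qty
70
3

== RESULT ==
stock.qty
70
3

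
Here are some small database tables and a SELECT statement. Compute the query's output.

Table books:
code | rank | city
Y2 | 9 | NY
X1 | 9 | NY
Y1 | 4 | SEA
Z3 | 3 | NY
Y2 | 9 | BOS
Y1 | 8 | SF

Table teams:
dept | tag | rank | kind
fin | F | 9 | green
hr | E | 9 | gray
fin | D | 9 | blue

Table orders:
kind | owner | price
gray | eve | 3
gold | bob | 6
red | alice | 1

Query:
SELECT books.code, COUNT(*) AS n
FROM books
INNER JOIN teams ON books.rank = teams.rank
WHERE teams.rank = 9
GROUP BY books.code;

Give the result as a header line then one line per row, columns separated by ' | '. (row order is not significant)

After JOIN teams (9 rows):
books.code | books.rank | books.city | teams.dept | teams.tag | teams.rank | teams.kind
Y2 | 9 | NY | fin | F | 9 | green
Y2 | 9 | NY | hr | E | 9 | gray
Y2 | 9 | NY | fin | D | 9 | blue
X1 | 9 | NY | fin | F | 9 | green
X1 | 9 | NY | hr | E | 9 | gray
X1 | 9 | NY | fin | D | 9 | blue
Y2 | 9 | BOS | fin | F | 9 | green
Y2 | 9 | BOS | hr | E | 9 | gray
Y2 | 9 | BOS | fin | D | 9 | blue
After WHERE (9 rows):
books.code | books.rank | books.city | teams.dept | teams.tag | teams.rank | teams.kind
Y2 | 9 | NY | fin | F | 9 | green
Y2 | 9 | NY | hr | E | 9 | gray
Y2 | 9 | NY | fin | D | 9 | blue
X1 | 9 | NY | fin | F | 9 | green
X1 | 9 | NY | hr | E | 9 | gray
X1 | 9 | NY | fin | D | 9 | blue
Y2 | 9 | BOS | fin | F | 9 | green
Y2 | 9 | BOS | hr | E | 9 | gray
Y2 | 9 | BOS | fin | D | 9 | blue
After GROUP BY (2 rows):
books.code | n
Y2 | 6
X1 | 3

== RESULT ==
books.code | n
Y2 | 6
X1 | 3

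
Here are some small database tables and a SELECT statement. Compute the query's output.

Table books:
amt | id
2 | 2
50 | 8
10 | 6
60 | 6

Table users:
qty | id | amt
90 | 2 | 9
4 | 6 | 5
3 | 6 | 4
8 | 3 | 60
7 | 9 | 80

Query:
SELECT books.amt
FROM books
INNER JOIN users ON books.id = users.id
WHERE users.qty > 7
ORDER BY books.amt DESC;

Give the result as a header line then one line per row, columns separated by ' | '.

After JOIN users (5 rows):
books.amt | books.id | users.qty | users.id | users.amt
2 | 2 | 90 | 2 | 9
10 | 6 | 4 | 6 | 5
10 | 6 | 3 | 6 | 4
60 | 6 | 4 | 6 | 5
60 | 6 | 3 | 6 | 4
After WHERE (1 rows):
books.amt | books.id | users.qty | users.id | users.amt
2 | 2 | 90 | 2 | 9
After SELECT (1 rows):
books.amt
2
After ORDER BY (1 rows):
books.amt
2

== RESULT ==
books.amt
2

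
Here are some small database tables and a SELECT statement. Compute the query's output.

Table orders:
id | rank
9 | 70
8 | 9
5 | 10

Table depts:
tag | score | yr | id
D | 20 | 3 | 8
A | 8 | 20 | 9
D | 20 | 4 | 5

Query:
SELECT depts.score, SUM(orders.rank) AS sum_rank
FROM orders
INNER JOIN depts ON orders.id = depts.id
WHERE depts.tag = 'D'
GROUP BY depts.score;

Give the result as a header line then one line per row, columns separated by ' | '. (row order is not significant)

After JOIN depts (3 rows):
orders.id | orders.rank | depts.tag | depts.score | depts.yr | depts.id
9 | 70 | A | 8 | 20 | 9
8 | 9 | D | 20 | 3 | 8
5 | 10 | D | 20 | 4 | 5
After WHERE (2 rows):
orders.id | orders.rank | depts.tag | depts.score | depts.yr | depts.id
8 | 9 | D | 20 | 3 | 8
5 | 10 | D | 20 | 4 | 5
After GROUP BY (1 rows):
depts.score | sum_rank
20 | 19

== RESULT ==
depts.score | sum_rank
20 | 19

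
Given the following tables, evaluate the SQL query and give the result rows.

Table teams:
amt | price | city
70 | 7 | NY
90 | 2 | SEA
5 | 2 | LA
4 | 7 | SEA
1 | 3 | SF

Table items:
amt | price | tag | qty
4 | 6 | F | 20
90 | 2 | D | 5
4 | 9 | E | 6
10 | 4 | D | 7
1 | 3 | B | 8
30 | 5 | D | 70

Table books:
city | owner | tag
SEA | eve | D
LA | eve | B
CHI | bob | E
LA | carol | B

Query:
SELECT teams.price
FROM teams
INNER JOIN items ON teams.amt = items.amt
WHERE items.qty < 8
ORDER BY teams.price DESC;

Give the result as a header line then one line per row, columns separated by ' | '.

== RESULT ==
teams.price
7
2

Derivation:
After JOIN items (4 rows):
teams.amt | teams.price | teams.city | items.amt | items.price | items.tag | items.qty
90 | 2 | SEA | 90 | 2 | D | 5
4 | 7 | SEA | 4 | 6 | F | 20
4 | 7 | SEA | 4 | 9 | E | 6
1 | 3 | SF | 1 | 3 | B | 8
After WHERE (2 rows):
teams.amt | teams.price | teams.city | items.amt | items.price | items.tag | items.qty
90 | 2 | SEA | 90 | 2 | D | 5
4 | 7 | SEA | 4 | 9 | E | 6
After SELECT (2 rows):
teams.price
2
7
After ORDER BY (2 rows):
teams.price
7
2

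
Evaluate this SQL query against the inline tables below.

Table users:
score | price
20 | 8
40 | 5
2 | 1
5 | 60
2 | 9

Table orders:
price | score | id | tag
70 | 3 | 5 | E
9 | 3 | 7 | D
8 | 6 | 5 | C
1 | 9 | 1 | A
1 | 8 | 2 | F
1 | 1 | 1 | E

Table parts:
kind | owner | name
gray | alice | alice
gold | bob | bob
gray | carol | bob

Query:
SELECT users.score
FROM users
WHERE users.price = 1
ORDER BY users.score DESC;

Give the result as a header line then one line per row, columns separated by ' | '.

== RESULT ==
users.score
2

Derivation:
After WHERE (1 rows):
users.score | users.price
2 | 1
After SELECT (1 rows):
users.score
2
After ORDER BY (1 rows):
users.score
2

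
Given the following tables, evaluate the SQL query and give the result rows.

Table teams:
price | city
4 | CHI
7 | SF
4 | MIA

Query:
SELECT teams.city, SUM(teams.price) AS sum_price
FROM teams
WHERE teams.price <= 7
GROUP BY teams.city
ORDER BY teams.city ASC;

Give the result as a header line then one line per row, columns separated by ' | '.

After WHERE (3 rows):
teams.price | teams.city
4 | CHI
7 | SF
4 | MIA
After GROUP BY (3 rows):
teams.city | sum_price
CHI | 4
SF | 7
MIA | 4
After ORDER BY (3 rows):
teams.city | sum_price
CHI | 4
MIA | 4
SF | 7

== RESULT ==
teams.city | sum_price
CHI | 4
MIA | 4
SF | 7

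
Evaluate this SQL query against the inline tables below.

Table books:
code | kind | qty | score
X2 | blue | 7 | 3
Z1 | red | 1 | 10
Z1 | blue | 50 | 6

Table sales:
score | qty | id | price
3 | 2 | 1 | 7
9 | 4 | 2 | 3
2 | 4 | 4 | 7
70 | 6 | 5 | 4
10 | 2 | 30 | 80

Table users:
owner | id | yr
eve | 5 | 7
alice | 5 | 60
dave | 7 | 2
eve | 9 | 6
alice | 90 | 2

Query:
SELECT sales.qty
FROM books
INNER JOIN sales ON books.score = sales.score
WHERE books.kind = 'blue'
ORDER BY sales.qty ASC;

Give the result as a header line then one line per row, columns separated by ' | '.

== RESULT ==
sales.qty
2

Derivation:
After JOIN sales (2 rows):
books.code | books.kind | books.qty | books.score | sales.score | sales.qty | sales.id | sales.price
X2 | blue | 7 | 3 | 3 | 2 | 1 | 7
Z1 | red | 1 | 10 | 10 | 2 | 30 | 80
After WHERE (1 rows):
books.code | books.kind | books.qty | books.score | sales.score | sales.qty | sales.id | sales.price
X2 | blue | 7 | 3 | 3 | 2 | 1 | 7
After SELECT (1 rows):
sales.qty
2
After ORDER BY (1 rows):
sales.qty
2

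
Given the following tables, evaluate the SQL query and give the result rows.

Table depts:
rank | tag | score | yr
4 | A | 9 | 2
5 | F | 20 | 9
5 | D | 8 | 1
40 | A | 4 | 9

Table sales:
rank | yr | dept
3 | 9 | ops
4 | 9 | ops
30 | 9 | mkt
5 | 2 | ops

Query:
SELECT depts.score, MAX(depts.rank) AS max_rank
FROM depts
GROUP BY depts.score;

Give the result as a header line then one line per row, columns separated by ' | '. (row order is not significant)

After GROUP BY (4 rows):
depts.score | max_rank
9 | 4
20 | 5
8 | 5
4 | 40

== RESULT ==
depts.score | max_rank
9 | 4
20 | 5
8 | 5
4 | 40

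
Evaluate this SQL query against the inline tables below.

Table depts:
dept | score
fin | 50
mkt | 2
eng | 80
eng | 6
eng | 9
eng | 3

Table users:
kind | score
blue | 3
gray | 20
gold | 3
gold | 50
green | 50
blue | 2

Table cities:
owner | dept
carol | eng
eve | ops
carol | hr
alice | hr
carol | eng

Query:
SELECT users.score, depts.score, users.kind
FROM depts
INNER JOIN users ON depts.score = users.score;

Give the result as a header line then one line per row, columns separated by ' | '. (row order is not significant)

After JOIN users (5 rows):
depts.dept | depts.score | users.kind | users.score
fin | 50 | gold | 50
fin | 50 | green | 50
mkt | 2 | blue | 2
eng | 3 | blue | 3
eng | 3 | gold | 3
After SELECT (5 rows):
users.score | depts.score | users.kind
50 | 50 | gold
50 | 50 | green
2 | 2 | blue
3 | 3 | blue
3 | 3 | gold

== RESULT ==
users.score | depts.score | users.kind
50 | 50 | gold
50 | 50 | green
2 | 2 | blue
3 | 3 | blue
3 | 3 | gold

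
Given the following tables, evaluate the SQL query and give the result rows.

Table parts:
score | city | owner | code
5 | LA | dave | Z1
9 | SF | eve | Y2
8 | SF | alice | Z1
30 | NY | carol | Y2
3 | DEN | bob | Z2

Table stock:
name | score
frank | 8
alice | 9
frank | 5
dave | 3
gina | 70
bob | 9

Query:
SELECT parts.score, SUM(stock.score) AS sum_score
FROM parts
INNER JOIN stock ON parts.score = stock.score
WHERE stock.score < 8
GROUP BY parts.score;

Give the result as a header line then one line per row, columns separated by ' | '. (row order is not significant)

== RESULT ==
parts.score | sum_score
5 | 5
3 | 3

Derivation:
After JOIN stock (5 rows):
parts.score | parts.city | parts.owner | parts.code | stock.name | stock.score
5 | LA | dave | Z1 | frank | 5
9 | SF | eve | Y2 | alice | 9
9 | SF | eve | Y2 | bob | 9
8 | SF | alice | Z1 | frank | 8
3 | DEN | bob | Z2 | dave | 3
After WHERE (2 rows):
parts.score | parts.city | parts.owner | parts.code | stock.name | stock.score
5 | LA | dave | Z1 | frank | 5
3 | DEN | bob | Z2 | dave | 3
After GROUP BY (2 rows):
parts.score | sum_score
5 | 5
3 | 3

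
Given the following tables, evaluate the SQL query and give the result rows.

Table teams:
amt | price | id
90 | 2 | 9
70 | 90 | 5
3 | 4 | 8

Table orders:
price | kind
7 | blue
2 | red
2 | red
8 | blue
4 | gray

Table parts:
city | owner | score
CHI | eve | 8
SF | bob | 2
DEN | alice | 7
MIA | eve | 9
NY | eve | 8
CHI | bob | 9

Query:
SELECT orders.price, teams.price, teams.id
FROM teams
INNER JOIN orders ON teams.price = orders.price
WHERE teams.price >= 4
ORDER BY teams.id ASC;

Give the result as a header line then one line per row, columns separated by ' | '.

After JOIN orders (3 rows):
teams.amt | teams.price | teams.id | orders.price | orders.kind
90 | 2 | 9 | 2 | red
90 | 2 | 9 | 2 | red
3 | 4 | 8 | 4 | gray
After WHERE (1 rows):
teams.amt | teams.price | teams.id | orders.price | orders.kind
3 | 4 | 8 | 4 | gray
After SELECT (1 rows):
orders.price | teams.price | teams.id
4 | 4 | 8
After ORDER BY (1 rows):
orders.price | teams.price | teams.id
4 | 4 | 8

== RESULT ==
orders.price | teams.price | teams.id
4 | 4 | 8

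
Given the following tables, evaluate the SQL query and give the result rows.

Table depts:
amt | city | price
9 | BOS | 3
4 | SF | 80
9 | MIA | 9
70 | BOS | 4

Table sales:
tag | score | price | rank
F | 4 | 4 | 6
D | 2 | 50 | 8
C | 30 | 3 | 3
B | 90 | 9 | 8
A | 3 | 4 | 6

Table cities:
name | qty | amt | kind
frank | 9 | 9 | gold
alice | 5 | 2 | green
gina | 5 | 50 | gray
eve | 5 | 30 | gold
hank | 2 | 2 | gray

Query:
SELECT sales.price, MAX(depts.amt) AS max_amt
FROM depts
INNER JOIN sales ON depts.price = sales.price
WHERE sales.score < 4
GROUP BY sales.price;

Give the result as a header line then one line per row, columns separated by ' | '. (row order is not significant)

== RESULT ==
sales.price | max_amt
4 | 70

Derivation:
After JOIN sales (4 rows):
depts.amt | depts.city | depts.price | sales.tag | sales.score | sales.price | sales.rank
9 | BOS | 3 | C | 30 | 3 | 3
9 | MIA | 9 | B | 90 | 9 | 8
70 | BOS | 4 | F | 4 | 4 | 6
70 | BOS | 4 | A | 3 | 4 | 6
After WHERE (1 rows):
depts.amt | depts.city | depts.price | sales.tag | sales.score | sales.price | sales.rank
70 | BOS | 4 | A | 3 | 4 | 6
After GROUP BY (1 rows):
sales.price | max_amt
4 | 70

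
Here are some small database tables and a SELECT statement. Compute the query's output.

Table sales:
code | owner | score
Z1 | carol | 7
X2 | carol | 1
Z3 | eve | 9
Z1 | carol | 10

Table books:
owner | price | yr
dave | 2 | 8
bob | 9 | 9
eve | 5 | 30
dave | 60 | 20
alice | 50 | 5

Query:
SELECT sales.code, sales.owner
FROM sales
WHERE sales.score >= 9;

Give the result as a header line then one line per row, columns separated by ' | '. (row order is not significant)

== RESULT ==
sales.code | sales.owner
Z3 | eve
Z1 | carol

Derivation:
After WHERE (2 rows):
sales.code | sales.owner | sales.score
Z3 | eve | 9
Z1 | carol | 10
After SELECT (2 rows):
sales.code | sales.owner
Z3 | eve
Z1 | carol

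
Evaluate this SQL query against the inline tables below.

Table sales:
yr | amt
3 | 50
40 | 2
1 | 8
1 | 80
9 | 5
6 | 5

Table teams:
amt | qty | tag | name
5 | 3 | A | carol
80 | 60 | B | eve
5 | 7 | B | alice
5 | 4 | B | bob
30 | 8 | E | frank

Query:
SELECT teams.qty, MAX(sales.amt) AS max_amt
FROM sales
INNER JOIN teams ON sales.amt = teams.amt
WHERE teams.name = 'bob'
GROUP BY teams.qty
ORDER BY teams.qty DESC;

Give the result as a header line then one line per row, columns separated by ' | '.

== RESULT ==
teams.qty | max_amt
4 | 5

Derivation:
After JOIN teams (7 rows):
sales.yr | sales.amt | teams.amt | teams.qty | teams.tag | teams.name
1 | 80 | 80 | 60 | B | eve
9 | 5 | 5 | 3 | A | carol
9 | 5 | 5 | 7 | B | alice
9 | 5 | 5 | 4 | B | bob
6 | 5 | 5 | 3 | A | carol
6 | 5 | 5 | 7 | B | alice
6 | 5 | 5 | 4 | B | bob
After WHERE (2 rows):
sales.yr | sales.amt | teams.amt | teams.qty | teams.tag | teams.name
9 | 5 | 5 | 4 | B | bob
6 | 5 | 5 | 4 | B | bob
After GROUP BY (1 rows):
teams.qty | max_amt
4 | 5
After ORDER BY (1 rows):
teams.qty | max_amt
4 | 5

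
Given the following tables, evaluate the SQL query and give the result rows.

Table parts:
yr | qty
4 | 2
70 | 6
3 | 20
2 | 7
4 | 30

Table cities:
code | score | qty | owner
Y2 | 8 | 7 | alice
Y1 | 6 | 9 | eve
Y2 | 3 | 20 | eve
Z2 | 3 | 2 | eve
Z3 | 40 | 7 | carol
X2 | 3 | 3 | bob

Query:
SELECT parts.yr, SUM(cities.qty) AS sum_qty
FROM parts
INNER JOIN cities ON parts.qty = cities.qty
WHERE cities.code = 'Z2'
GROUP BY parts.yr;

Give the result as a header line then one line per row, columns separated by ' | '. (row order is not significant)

After JOIN cities (4 rows):
parts.yr | parts.qty | cities.code | cities.score | cities.qty | cities.owner
4 | 2 | Z2 | 3 | 2 | eve
3 | 20 | Y2 | 3 | 20 | eve
2 | 7 | Y2 | 8 | 7 | alice
2 | 7 | Z3 | 40 | 7 | carol
After WHERE (1 rows):
parts.yr | parts.qty | cities.code | cities.score | cities.qty | cities.owner
4 | 2 | Z2 | 3 | 2 | eve
After GROUP BY (1 rows):
parts.yr | sum_qty
4 | 2

== RESULT ==
parts.yr | sum_qty
4 | 2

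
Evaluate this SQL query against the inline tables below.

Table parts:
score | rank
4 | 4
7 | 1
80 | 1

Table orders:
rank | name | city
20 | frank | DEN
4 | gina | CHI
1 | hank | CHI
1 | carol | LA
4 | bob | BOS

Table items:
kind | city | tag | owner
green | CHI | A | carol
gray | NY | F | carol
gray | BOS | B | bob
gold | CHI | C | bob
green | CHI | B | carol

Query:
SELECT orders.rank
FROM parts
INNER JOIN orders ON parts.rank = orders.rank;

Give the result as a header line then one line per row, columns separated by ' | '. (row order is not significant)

== RESULT ==
orders.rank
4
4
1
1
1
1

Derivation:
After JOIN orders (6 rows):
parts.score | parts.rank | orders.rank | orders.name | orders.city
4 | 4 | 4 | gina | CHI
4 | 4 | 4 | bob | BOS
7 | 1 | 1 | hank | CHI
7 | 1 | 1 | carol | LA
80 | 1 | 1 | hank | CHI
80 | 1 | 1 | carol | LA
After SELECT (6 rows):
orders.rank
4
4
1
1
1
1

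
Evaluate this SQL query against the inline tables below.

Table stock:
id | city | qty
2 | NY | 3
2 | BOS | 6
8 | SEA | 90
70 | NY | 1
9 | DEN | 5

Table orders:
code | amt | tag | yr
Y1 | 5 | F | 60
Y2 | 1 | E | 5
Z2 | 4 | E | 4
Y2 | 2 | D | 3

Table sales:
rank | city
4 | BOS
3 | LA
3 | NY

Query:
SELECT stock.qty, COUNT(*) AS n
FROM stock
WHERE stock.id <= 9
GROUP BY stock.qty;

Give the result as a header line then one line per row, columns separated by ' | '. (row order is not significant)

== RESULT ==
stock.qty | n
3 | 1
6 | 1
90 | 1
5 | 1

Derivation:
After WHERE (4 rows):
stock.id | stock.city | stock.qty
2 | NY | 3
2 | BOS | 6
8 | SEA | 90
9 | DEN | 5
After GROUP BY (4 rows):
stock.qty | n
3 | 1
6 | 1
90 | 1
5 | 1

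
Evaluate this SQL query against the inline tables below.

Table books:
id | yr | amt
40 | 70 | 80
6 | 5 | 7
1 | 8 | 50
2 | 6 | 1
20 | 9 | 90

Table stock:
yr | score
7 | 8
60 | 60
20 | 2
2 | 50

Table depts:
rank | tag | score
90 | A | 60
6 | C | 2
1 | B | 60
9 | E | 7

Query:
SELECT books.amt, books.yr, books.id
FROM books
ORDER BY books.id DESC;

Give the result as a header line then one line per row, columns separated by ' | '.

After SELECT (5 rows):
books.amt | books.yr | books.id
80 | 70 | 40
7 | 5 | 6
50 | 8 | 1
1 | 6 | 2
90 | 9 | 20
After ORDER BY (5 rows):
books.amt | books.yr | books.id
80 | 70 | 40
90 | 9 | 20
7 | 5 | 6
1 | 6 | 2
50 | 8 | 1

== RESULT ==
books.amt | books.yr | books.id
80 | 70 | 40
90 | 9 | 20
7 | 5 | 6
1 | 6 | 2
50 | 8 | 1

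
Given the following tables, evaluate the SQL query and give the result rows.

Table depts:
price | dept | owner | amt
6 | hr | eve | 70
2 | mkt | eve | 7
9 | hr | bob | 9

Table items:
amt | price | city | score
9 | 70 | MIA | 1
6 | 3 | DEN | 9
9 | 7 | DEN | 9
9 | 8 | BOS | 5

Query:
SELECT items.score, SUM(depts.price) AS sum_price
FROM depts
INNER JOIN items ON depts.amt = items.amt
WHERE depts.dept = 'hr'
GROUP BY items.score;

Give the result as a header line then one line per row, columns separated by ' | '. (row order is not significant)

After JOIN items (3 rows):
depts.price | depts.dept | depts.owner | depts.amt | items.amt | items.price | items.city | items.score
9 | hr | bob | 9 | 9 | 70 | MIA | 1
9 | hr | bob | 9 | 9 | 7 | DEN | 9
9 | hr | bob | 9 | 9 | 8 | BOS | 5
After WHERE (3 rows):
depts.price | depts.dept | depts.owner | depts.amt | items.amt | items.price | items.city | items.score
9 | hr | bob | 9 | 9 | 70 | MIA | 1
9 | hr | bob | 9 | 9 | 7 | DEN | 9
9 | hr | bob | 9 | 9 | 8 | BOS | 5
After GROUP BY (3 rows):
items.score | sum_price
1 | 9
9 | 9
5 | 9

== RESULT ==
items.score | sum_price
1 | 9
9 | 9
5 | 9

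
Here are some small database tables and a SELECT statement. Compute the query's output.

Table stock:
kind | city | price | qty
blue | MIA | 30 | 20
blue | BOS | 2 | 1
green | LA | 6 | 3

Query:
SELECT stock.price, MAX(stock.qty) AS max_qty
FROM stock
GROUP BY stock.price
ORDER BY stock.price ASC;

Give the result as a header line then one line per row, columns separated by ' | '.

== RESULT ==
stock.price | max_qty
2 | 1
6 | 3
30 | 20

Derivation:
After GROUP BY (3 rows):
stock.price | max_qty
30 | 20
2 | 1
6 | 3
After ORDER BY (3 rows):
stock.price | max_qty
2 | 1
6 | 3
30 | 20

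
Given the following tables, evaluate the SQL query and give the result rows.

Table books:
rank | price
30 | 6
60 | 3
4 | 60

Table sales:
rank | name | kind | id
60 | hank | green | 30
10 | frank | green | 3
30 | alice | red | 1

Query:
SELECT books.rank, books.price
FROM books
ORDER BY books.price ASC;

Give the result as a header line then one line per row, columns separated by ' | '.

== RESULT ==
books.rank | books.price
60 | 3
30 | 6
4 | 60

Derivation:
After SELECT (3 rows):
books.rank | books.price
30 | 6
60 | 3
4 | 60
After ORDER BY (3 rows):
books.rank | books.price
60 | 3
30 | 6
4 | 60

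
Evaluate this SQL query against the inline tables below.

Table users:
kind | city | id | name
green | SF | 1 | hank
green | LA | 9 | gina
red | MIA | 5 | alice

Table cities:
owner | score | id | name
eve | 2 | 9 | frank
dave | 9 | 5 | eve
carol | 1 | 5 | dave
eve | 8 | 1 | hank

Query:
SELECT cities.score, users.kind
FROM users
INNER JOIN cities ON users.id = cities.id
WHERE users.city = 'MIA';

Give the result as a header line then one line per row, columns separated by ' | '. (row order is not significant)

After JOIN cities (4 rows):
users.kind | users.city | users.id | users.name | cities.owner | cities.score | cities.id | cities.name
green | SF | 1 | hank | eve | 8 | 1 | hank
green | LA | 9 | gina | eve | 2 | 9 | frank
red | MIA | 5 | alice | dave | 9 | 5 | eve
red | MIA | 5 | alice | carol | 1 | 5 | dave
After WHERE (2 rows):
users.kind | users.city | users.id | users.name | cities.owner | cities.score | cities.id | cities.name
red | MIA | 5 | alice | dave | 9 | 5 | eve
red | MIA | 5 | alice | carol | 1 | 5 | dave
After SELECT (2 rows):
cities.score | users.kind
9 | red
1 | red

== RESULT ==
cities.score | users.kind
9 | red
1 | red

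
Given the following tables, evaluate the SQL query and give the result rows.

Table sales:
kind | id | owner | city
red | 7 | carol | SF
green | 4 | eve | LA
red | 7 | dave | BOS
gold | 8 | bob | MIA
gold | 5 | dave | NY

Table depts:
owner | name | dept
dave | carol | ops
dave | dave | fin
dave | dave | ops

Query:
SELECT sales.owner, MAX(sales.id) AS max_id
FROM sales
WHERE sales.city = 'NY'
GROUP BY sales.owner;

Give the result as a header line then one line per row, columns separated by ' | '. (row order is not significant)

After WHERE (1 rows):
sales.kind | sales.id | sales.owner | sales.city
gold | 5 | dave | NY
After GROUP BY (1 rows):
sales.owner | max_id
dave | 5

== RESULT ==
sales.owner | max_id
dave | 5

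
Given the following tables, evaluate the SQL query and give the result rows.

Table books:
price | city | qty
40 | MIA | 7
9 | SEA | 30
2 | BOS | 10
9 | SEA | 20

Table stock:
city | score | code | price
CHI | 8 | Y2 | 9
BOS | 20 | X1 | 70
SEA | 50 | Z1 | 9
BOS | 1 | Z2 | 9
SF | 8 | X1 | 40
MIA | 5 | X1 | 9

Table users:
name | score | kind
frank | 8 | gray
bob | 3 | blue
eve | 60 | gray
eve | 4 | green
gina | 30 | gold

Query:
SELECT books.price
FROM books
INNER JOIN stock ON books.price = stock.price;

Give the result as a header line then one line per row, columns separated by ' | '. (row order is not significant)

After JOIN stock (9 rows):
books.price | books.city | books.qty | stock.city | stock.score | stock.code | stock.price
40 | MIA | 7 | SF | 8 | X1 | 40
9 | SEA | 30 | CHI | 8 | Y2 | 9
9 | SEA | 30 | SEA | 50 | Z1 | 9
9 | SEA | 30 | BOS | 1 | Z2 | 9
9 | SEA | 30 | MIA | 5 | X1 | 9
9 | SEA | 20 | CHI | 8 | Y2 | 9
9 | SEA | 20 | SEA | 50 | Z1 | 9
9 | SEA | 20 | BOS | 1 | Z2 | 9
9 | SEA | 20 | MIA | 5 | X1 | 9
After SELECT (9 rows):
books.price
40
9
9
9
9
9
9
9
9

== RESULT ==
books.price
40
9
9
9
9
9
9
9
9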